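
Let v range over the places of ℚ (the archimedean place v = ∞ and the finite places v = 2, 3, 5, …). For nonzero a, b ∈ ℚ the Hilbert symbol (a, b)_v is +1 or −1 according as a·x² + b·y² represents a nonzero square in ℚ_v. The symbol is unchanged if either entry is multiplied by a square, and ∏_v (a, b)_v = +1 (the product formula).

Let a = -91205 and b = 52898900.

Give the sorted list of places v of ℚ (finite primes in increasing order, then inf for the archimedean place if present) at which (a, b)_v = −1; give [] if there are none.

Mod squares: a ≡ -91205, b ≡ 629. Check v ∈ {∞, 2, 5, 17, 29, 37}.
v=17: a=17^1·(≡7), b=17^1·(≡3) mod 17; (7|17)=-1, (3|17)=-1; (−1)^{1·1·8}·(-1)^1·(-1)^1 = +1.
v=2: v_2(a)=0, v_2(b)=2; units ≡ 3, 5 (mod 8); ε·ε+αω+βω = 1·0+0·1+2·1 ≡ 0  ⇒  (a,b)_2 = +1.
v=37: a=37^1·(≡14), b=37^1·(≡20) mod 37; (14|37)=-1, (20|37)=-1; (−1)^{1·1·18}·(-1)^1·(-1)^1 = +1.
v=∞: -91205 < 0 and 629 > 0  ⇒  (a,b)_∞ = +1.
v=5: a=5^1·(≡4), b=5^2·(≡1) mod 5; (4|5)=+1, (1|5)=+1; (−1)^{1·2·2}·(+1)^2·(+1)^1 = +1.
v=29: a=29^1·(≡16), b=29^2·(≡28) mod 29; (16|29)=+1, (28|29)=+1; (−1)^{1·2·14}·(+1)^2·(+1)^1 = +1.
Every local symbol is +1, so the conic -91205·x² + 629·y² = z² has ℚ_v-points for all v and hence a ℚ-point; (a, b / ℚ) ≅ M_2(ℚ).

[]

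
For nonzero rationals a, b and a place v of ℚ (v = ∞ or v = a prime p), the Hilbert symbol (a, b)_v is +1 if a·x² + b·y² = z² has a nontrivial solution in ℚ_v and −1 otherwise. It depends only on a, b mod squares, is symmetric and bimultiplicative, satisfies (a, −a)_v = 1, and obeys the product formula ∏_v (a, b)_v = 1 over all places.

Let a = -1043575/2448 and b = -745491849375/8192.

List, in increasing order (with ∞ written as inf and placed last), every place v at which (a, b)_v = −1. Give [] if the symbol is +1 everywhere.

[13, inf]

(a, b) ≡ (-4199, -798) mod (ℚ^×)²; places V = {2, 3, 5, 7, 13, 17, 19, ∞}.
(a,b)_7: α=0, u≡4; β=3, v≡3 (mod 7); (4|7)=+1, (3|7)=-1; sign (−1)^0·+1^3·-1^0 = +1.
(a,b)_∞: sgn(-4199)=−, sgn(-798)=−, so -1.
(a,b)_2: α=-4, β=-13; u≡1, v≡1 (mod 8); ε(u)ε(v)=0·0, αω(v)=-4·0, βω(u)=-13·0; sum ≡ 0  ⇒  +1.
(a,b)_5: α=2, u≡4; β=4, v≡3 (mod 5); (4|5)=+1, (3|5)=-1; sign (−1)^0·+1^4·-1^2 = +1.
(a,b)_13: α=3, u≡8; β=2, v≡5 (mod 13); (8|13)=-1, (5|13)=-1; sign (−1)^0·-1^2·-1^3 = -1.
(a,b)_3: α=-2, u≡1; β=1, v≡1 (mod 3); (1|3)=+1, (1|3)=+1; sign (−1)^0·+1^1·+1^-2 = +1.
(a,b)_19: α=1, u≡5; β=3, v≡15 (mod 19); (5|19)=+1, (15|19)=-1; sign (−1)^1·+1^3·-1^1 = +1.
(a,b)_17: α=-1, u≡9; β=0, v≡8 (mod 17); (9|17)=+1, (8|17)=+1; sign (−1)^0·+1^0·+1^-1 = +1.
(-4199, -798 / ℚ) ramifies at {13, ∞}: a division algebra.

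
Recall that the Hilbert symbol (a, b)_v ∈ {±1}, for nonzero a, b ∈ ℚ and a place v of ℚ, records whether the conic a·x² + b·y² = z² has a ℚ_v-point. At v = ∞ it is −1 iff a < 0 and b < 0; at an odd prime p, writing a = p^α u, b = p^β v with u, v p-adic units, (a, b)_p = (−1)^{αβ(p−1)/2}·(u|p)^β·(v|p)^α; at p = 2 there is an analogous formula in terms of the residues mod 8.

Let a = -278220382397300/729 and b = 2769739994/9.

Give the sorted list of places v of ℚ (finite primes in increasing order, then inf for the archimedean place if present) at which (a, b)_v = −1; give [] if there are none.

[2, 17, 41, 43]

(a, b) ≡ (-689333, 33626) mod (ℚ^×)²; places V = {2, 3, 5, 7, 17, 23, 41, 43, ∞}.
(a,b)_43: α=1, u≡20; β=1, v≡7 (mod 43); (20|43)=-1, (7|43)=-1; sign (−1)^1·-1^1·-1^1 = -1.
(a,b)_2: α=2, β=1; u≡3, v≡5 (mod 8); ε(u)ε(v)=1·0, αω(v)=2·1, βω(u)=1·1; sum ≡ 1  ⇒  -1.
(a,b)_5: α=2, u≡2; β=0, v≡1 (mod 5); (2|5)=-1, (1|5)=+1; sign (−1)^0·-1^0·+1^2 = +1.
(a,b)_7: α=4, u≡5; β=2, v≡6 (mod 7); (5|7)=-1, (6|7)=-1; sign (−1)^0·-1^2·-1^4 = +1.
(a,b)_∞: sgn(-689333)=−, sgn(33626)=+, so +1.
(a,b)_41: α=3, u≡15; β=2, v≡19 (mod 41); (15|41)=-1, (19|41)=-1; sign (−1)^0·-1^2·-1^3 = -1.
(a,b)_17: α=1, u≡15; β=1, v≡14 (mod 17); (15|17)=+1, (14|17)=-1; sign (−1)^0·+1^1·-1^1 = -1.
(a,b)_3: α=-6, u≡1; β=-2, v≡2 (mod 3); (1|3)=+1, (2|3)=-1; sign (−1)^0·+1^-2·-1^-6 = +1.
(a,b)_23: α=1, u≡5; β=1, v≡1 (mod 23); (5|23)=-1, (1|23)=+1; sign (−1)^1·-1^1·+1^1 = +1.
|Ram(-689333, 33626)| = 4, even; anisotropic at {2, 17, 41, 43}.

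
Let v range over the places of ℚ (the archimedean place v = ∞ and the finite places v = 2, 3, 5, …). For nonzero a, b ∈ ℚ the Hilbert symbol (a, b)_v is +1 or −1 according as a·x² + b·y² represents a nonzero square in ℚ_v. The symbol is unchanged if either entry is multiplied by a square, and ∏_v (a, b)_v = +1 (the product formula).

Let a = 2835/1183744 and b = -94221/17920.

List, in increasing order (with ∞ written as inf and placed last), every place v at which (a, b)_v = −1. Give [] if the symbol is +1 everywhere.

Mod squares: a ≡ 35, b ≡ -2030. Check v ∈ {∞, 2, 3, 5, 7, 17, 19, 29}.
v=17: a=17^-2·(≡4), b=17^0·(≡5) mod 17; (4|17)=+1, (5|17)=-1; (−1)^{-2·0·8}·(+1)^0·(-1)^-2 = +1.
v=7: a=7^1·(≡3), b=7^-1·(≡4) mod 7; (3|7)=-1, (4|7)=+1; (−1)^{1·-1·3}·(-1)^-1·(+1)^1 = +1.
v=∞: 35 > 0 and -2030 < 0  ⇒  (a,b)_∞ = +1.
v=2: v_2(a)=-12, v_2(b)=-9; units ≡ 3, 1 (mod 8); ε·ε+αω+βω = 1·0+-12·0+-9·1 ≡ 1  ⇒  (a,b)_2 = -1.
v=5: a=5^1·(≡3), b=5^-1·(≡1) mod 5; (3|5)=-1, (1|5)=+1; (−1)^{1·-1·2}·(-1)^-1·(+1)^1 = -1.
v=19: a=19^0·(≡7), b=19^2·(≡8) mod 19; (7|19)=+1, (8|19)=-1; (−1)^{0·2·9}·(+1)^2·(-1)^0 = +1.
v=29: a=29^0·(≡1), b=29^1·(≡15) mod 29; (1|29)=+1, (15|29)=-1; (−1)^{0·1·14}·(+1)^1·(-1)^0 = +1.
v=3: a=3^4·(≡2), b=3^2·(≡1) mod 3; (2|3)=-1, (1|3)=+1; (−1)^{4·2·1}·(-1)^2·(+1)^4 = +1.
(35, -2030 / ℚ) ramifies at {2, 5}: a division algebra.

[2, 5]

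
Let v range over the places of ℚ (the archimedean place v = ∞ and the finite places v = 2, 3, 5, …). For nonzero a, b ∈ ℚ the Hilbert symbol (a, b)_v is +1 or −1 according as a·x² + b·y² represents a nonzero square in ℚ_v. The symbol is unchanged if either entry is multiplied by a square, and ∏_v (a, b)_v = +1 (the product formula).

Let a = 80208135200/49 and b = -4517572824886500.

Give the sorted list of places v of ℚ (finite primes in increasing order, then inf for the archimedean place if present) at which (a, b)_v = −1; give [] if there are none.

[5, 19]

(a, b) ≡ (2, -50065) mod (ℚ^×)²; places V = {2, 3, 5, 7, 17, 19, 31, ∞}.
(a,b)_3: α=0, u≡2; β=2, v≡2 (mod 3); (2|3)=-1, (2|3)=-1; sign (−1)^0·-1^2·-1^0 = +1.
(a,b)_19: α=2, u≡8; β=3, v≡5 (mod 19); (8|19)=-1, (5|19)=+1; sign (−1)^0·-1^3·+1^2 = -1.
(a,b)_2: α=5, β=2; u≡1, v≡7 (mod 8); ε(u)ε(v)=0·1, αω(v)=5·0, βω(u)=2·0; sum ≡ 0  ⇒  +1.
(a,b)_17: α=2, u≡16; β=3, v≡8 (mod 17); (16|17)=+1, (8|17)=+1; sign (−1)^0·+1^3·+1^2 = +1.
(a,b)_31: α=2, u≡16; β=3, v≡20 (mod 31); (16|31)=+1, (20|31)=+1; sign (−1)^0·+1^3·+1^2 = +1.
(a,b)_7: α=-2, u≡4; β=0, v≡6 (mod 7); (4|7)=+1, (6|7)=-1; sign (−1)^0·+1^0·-1^-2 = +1.
(a,b)_5: α=2, u≡2; β=3, v≡3 (mod 5); (2|5)=-1, (3|5)=-1; sign (−1)^0·-1^3·-1^2 = -1.
(a,b)_∞: sgn(2)=+, sgn(-50065)=−, so +1.
|Ram(2, -50065)| = 2, even; anisotropic at {5, 19}.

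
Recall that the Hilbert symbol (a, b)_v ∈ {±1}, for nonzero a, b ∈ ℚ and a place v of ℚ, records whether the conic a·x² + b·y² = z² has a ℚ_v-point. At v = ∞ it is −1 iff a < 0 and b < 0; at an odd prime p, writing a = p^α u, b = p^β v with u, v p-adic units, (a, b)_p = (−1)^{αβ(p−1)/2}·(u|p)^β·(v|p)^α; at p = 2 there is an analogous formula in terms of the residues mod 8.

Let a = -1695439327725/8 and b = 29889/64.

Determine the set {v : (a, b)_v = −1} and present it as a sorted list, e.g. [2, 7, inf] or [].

Mod squares: a ≡ -12298, b ≡ 41. Check v ∈ {∞, 2, 3, 5, 11, 13, 41, 43}.
v=∞: -12298 < 0 and 41 > 0  ⇒  (a,b)_∞ = +1.
v=2: v_2(a)=-3, v_2(b)=-6; units ≡ 3, 1 (mod 8); ε·ε+αω+βω = 1·0+-3·0+-6·1 ≡ 0  ⇒  (a,b)_2 = +1.
v=5: a=5^2·(≡2), b=5^0·(≡1) mod 5; (2|5)=-1, (1|5)=+1; (−1)^{2·0·2}·(-1)^0·(+1)^2 = +1.
v=41: a=41^2·(≡39), b=41^1·(≡21) mod 41; (39|41)=+1, (21|41)=+1; (−1)^{2·1·20}·(+1)^1·(+1)^2 = +1.
v=11: a=11^1·(≡9), b=11^0·(≡10) mod 11; (9|11)=+1, (10|11)=-1; (−1)^{1·0·5}·(+1)^0·(-1)^1 = -1.
v=13: a=13^1·(≡3), b=13^0·(≡11) mod 13; (3|13)=+1, (11|13)=-1; (−1)^{1·0·6}·(+1)^0·(-1)^1 = -1.
v=43: a=43^1·(≡11), b=43^0·(≡35) mod 43; (11|43)=+1, (35|43)=+1; (−1)^{1·0·21}·(+1)^0·(+1)^1 = +1.
v=3: a=3^8·(≡2), b=3^6·(≡2) mod 3; (2|3)=-1, (2|3)=-1; (−1)^{8·6·1}·(-1)^6·(-1)^8 = +1.
|Ram(-12298, 41)| = 2, even; anisotropic at {11, 13}.

[11, 13]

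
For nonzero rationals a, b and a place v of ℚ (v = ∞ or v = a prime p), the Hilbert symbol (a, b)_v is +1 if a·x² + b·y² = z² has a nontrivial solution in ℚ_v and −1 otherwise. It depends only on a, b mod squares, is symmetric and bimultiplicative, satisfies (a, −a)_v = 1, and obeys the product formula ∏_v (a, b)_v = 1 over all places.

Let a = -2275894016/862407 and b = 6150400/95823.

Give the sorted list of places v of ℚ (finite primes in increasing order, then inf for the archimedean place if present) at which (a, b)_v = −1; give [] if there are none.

[2, 11]

(a, b) ≡ (-77, 7) mod (ℚ^×)²; places V = {2, 3, 5, 7, 11, 13, 29, 31, ∞}.
(a,b)_13: α=-2, u≡1; β=-2, v≡6 (mod 13); (1|13)=+1, (6|13)=-1; sign (−1)^0·+1^-2·-1^-2 = +1.
(a,b)_2: α=8, β=8; u≡3, v≡7 (mod 8); ε(u)ε(v)=1·1, αω(v)=8·0, βω(u)=8·1; sum ≡ 1  ⇒  -1.
(a,b)_11: α=1, u≡4; β=0, v≡7 (mod 11); (4|11)=+1, (7|11)=-1; sign (−1)^0·+1^0·-1^1 = -1.
(a,b)_3: α=-6, u≡1; β=-4, v≡1 (mod 3); (1|3)=+1, (1|3)=+1; sign (−1)^0·+1^-4·+1^-6 = +1.
(a,b)_∞: sgn(-77)=−, sgn(7)=+, so +1.
(a,b)_7: α=-1, u≡3; β=-1, v≡1 (mod 7); (3|7)=-1, (1|7)=+1; sign (−1)^1·-1^-1·+1^-1 = +1.
(a,b)_29: α=2, u≡15; β=0, v≡28 (mod 29); (15|29)=-1, (28|29)=+1; sign (−1)^0·-1^0·+1^2 = +1.
(a,b)_31: α=2, u≡8; β=2, v≡7 (mod 31); (8|31)=+1, (7|31)=+1; sign (−1)^0·+1^2·+1^2 = +1.
(a,b)_5: α=0, u≡2; β=2, v≡2 (mod 5); (2|5)=-1, (2|5)=-1; sign (−1)^0·-1^2·-1^0 = +1.
|Ram(-77, 7)| = 2, even; anisotropic at {2, 11}.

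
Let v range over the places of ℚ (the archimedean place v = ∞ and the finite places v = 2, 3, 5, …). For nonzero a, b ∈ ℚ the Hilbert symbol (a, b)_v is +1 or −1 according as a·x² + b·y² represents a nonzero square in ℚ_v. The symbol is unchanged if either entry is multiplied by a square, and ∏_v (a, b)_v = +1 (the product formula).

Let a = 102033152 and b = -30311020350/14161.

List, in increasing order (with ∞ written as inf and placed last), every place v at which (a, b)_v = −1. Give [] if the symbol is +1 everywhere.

(a, b) ≡ (398567, -797134) mod (ℚ^×)²; places V = {2, 3, 5, 7, 13, 17, 23, 31, 43, ∞}.
(a,b)_13: α=1, u≡6; β=3, v≡3 (mod 13); (6|13)=-1, (3|13)=+1; sign (−1)^0·-1^3·+1^1 = -1.
(a,b)_23: α=1, u≡7; β=1, v≡4 (mod 23); (7|23)=-1, (4|23)=+1; sign (−1)^1·-1^1·+1^1 = +1.
(a,b)_17: α=0, u≡2; β=-2, v≡9 (mod 17); (2|17)=+1, (9|17)=+1; sign (−1)^0·+1^-2·+1^0 = +1.
(a,b)_3: α=0, u≡2; β=2, v≡2 (mod 3); (2|3)=-1, (2|3)=-1; sign (−1)^0·-1^2·-1^0 = +1.
(a,b)_7: α=0, u≡4; β=-2, v≡6 (mod 7); (4|7)=+1, (6|7)=-1; sign (−1)^0·+1^-2·-1^0 = +1.
(a,b)_31: α=1, u≡29; β=1, v≡1 (mod 31); (29|31)=-1, (1|31)=+1; sign (−1)^1·-1^1·+1^1 = +1.
(a,b)_5: α=0, u≡2; β=2, v≡1 (mod 5); (2|5)=-1, (1|5)=+1; sign (−1)^0·-1^2·+1^0 = +1.
(a,b)_43: α=1, u≡38; β=1, v≡23 (mod 43); (38|43)=+1, (23|43)=+1; sign (−1)^1·+1^1·+1^1 = -1.
(a,b)_∞: sgn(398567)=+, sgn(-797134)=−, so +1.
(a,b)_2: α=8, β=1; u≡7, v≡1 (mod 8); ε(u)ε(v)=1·0, αω(v)=8·0, βω(u)=1·0; sum ≡ 0  ⇒  +1.
(398567, -797134 / ℚ) ramifies at {13, 43}: a division algebra.

[13, 43]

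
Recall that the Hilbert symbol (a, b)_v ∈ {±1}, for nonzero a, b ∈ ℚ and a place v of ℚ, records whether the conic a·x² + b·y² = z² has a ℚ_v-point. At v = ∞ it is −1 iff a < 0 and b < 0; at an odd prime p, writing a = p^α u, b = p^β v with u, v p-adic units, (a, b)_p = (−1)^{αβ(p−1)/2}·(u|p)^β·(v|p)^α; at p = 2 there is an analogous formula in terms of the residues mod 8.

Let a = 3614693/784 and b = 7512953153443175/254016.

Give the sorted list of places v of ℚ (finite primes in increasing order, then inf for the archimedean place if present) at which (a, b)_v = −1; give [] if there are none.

(a, b) ≡ (10013, 23) mod (ℚ^×)²; places V = {2, 3, 5, 7, 17, 19, 23, 31, ∞}.
(a,b)_3: α=0, u≡2; β=-4, v≡2 (mod 3); (2|3)=-1, (2|3)=-1; sign (−1)^0·-1^-4·-1^0 = +1.
(a,b)_17: α=1, u≡5; β=2, v≡3 (mod 17); (5|17)=-1, (3|17)=-1; sign (−1)^0·-1^2·-1^1 = -1.
(a,b)_∞: sgn(10013)=+, sgn(23)=+, so +1.
(a,b)_31: α=1, u≡22; β=2, v≡15 (mod 31); (22|31)=-1, (15|31)=-1; sign (−1)^0·-1^2·-1^1 = -1.
(a,b)_2: α=-4, β=-6; u≡5, v≡7 (mod 8); ε(u)ε(v)=0·1, αω(v)=-4·0, βω(u)=-6·1; sum ≡ 0  ⇒  +1.
(a,b)_19: α=3, u≡18; β=6, v≡6 (mod 19); (18|19)=-1, (6|19)=+1; sign (−1)^0·-1^6·+1^3 = +1.
(a,b)_7: α=-2, u≡6; β=-2, v≡1 (mod 7); (6|7)=-1, (1|7)=+1; sign (−1)^0·-1^-2·+1^-2 = +1.
(a,b)_23: α=0, u≡18; β=1, v≡4 (mod 23); (18|23)=+1, (4|23)=+1; sign (−1)^0·+1^1·+1^0 = +1.
(a,b)_5: α=0, u≡2; β=2, v≡2 (mod 5); (2|5)=-1, (2|5)=-1; sign (−1)^0·-1^2·-1^0 = +1.
(10013, 23 / ℚ) ramifies at {17, 31}: a division algebra.

[17, 31]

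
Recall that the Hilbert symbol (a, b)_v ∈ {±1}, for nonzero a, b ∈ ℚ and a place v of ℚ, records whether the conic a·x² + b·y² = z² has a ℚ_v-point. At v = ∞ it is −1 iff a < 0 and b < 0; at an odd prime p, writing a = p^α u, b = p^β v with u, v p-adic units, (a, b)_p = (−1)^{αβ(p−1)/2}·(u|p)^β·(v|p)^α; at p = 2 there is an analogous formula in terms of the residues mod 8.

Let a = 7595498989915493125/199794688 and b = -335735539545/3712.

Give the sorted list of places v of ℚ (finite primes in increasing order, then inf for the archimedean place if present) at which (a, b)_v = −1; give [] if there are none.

[2, 5, 19, 29]

(a, b) ≡ (34162, -458490) mod (ℚ^×)²; places V = {2, 3, 5, 7, 17, 19, 29, 31, 41, ∞}.
(a,b)_7: α=6, u≡1; β=6, v≡3 (mod 7); (1|7)=+1, (3|7)=-1; sign (−1)^0·+1^6·-1^6 = +1.
(a,b)_41: α=2, u≡25; β=0, v≡35 (mod 41); (25|41)=+1, (35|41)=-1; sign (−1)^0·+1^0·-1^2 = +1.
(a,b)_∞: sgn(34162)=+, sgn(-458490)=−, so +1.
(a,b)_2: α=-13, β=-7; u≡1, v≡3 (mod 8); ε(u)ε(v)=0·1, αω(v)=-13·1, βω(u)=-7·0; sum ≡ 1  ⇒  -1.
(a,b)_5: α=4, u≡3; β=1, v≡3 (mod 5); (3|5)=-1, (3|5)=-1; sign (−1)^0·-1^1·-1^4 = -1.
(a,b)_31: α=1, u≡11; β=1, v≡8 (mod 31); (11|31)=-1, (8|31)=+1; sign (−1)^1·-1^1·+1^1 = +1.
(a,b)_3: α=0, u≡1; β=1, v≡2 (mod 3); (1|3)=+1, (2|3)=-1; sign (−1)^0·+1^1·-1^0 = +1.
(a,b)_19: α=3, u≡14; β=2, v≡8 (mod 19); (14|19)=-1, (8|19)=-1; sign (−1)^0·-1^2·-1^3 = -1.
(a,b)_29: α=-3, u≡12; β=-1, v≡6 (mod 29); (12|29)=-1, (6|29)=+1; sign (−1)^0·-1^-1·+1^-3 = -1.
(a,b)_17: α=2, u≡9; β=1, v≡15 (mod 17); (9|17)=+1, (15|17)=+1; sign (−1)^0·+1^1·+1^2 = +1.
Ram(34162, -458490) = {2, 5, 19, 29}; no ℚ_2-point on the conic.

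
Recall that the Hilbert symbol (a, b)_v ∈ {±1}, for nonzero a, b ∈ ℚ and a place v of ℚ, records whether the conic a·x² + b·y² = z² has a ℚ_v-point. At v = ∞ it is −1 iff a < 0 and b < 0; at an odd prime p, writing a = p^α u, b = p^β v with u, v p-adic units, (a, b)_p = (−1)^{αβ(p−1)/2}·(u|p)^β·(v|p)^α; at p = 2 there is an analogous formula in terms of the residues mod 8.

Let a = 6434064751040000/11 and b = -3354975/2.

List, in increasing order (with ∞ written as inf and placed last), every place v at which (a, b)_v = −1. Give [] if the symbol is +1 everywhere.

(a, b) ≡ (336226, -29822) mod (ℚ^×)²; places V = {2, 3, 5, 11, 13, 17, 29, 31, 37, ∞}.
(a,b)_5: α=4, u≡4; β=2, v≡3 (mod 5); (4|5)=+1, (3|5)=-1; sign (−1)^0·+1^2·-1^4 = +1.
(a,b)_17: α=1, u≡5; β=0, v≡13 (mod 17); (5|17)=-1, (13|17)=+1; sign (−1)^0·-1^0·+1^1 = +1.
(a,b)_3: α=0, u≡1; β=2, v≡1 (mod 3); (1|3)=+1, (1|3)=+1; sign (−1)^0·+1^2·+1^0 = +1.
(a,b)_13: α=0, u≡2; β=1, v≡7 (mod 13); (2|13)=-1, (7|13)=-1; sign (−1)^0·-1^1·-1^0 = -1.
(a,b)_37: α=2, u≡36; β=1, v≡6 (mod 37); (36|37)=+1, (6|37)=-1; sign (−1)^0·+1^1·-1^2 = +1.
(a,b)_∞: sgn(336226)=+, sgn(-29822)=−, so +1.
(a,b)_2: α=9, β=-1; u≡1, v≡1 (mod 8); ε(u)ε(v)=0·0, αω(v)=9·0, βω(u)=-1·0; sum ≡ 0  ⇒  +1.
(a,b)_11: α=-1, u≡8; β=0, v≡7 (mod 11); (8|11)=-1, (7|11)=-1; sign (−1)^0·-1^0·-1^-1 = -1.
(a,b)_29: α=1, u≡13; β=0, v≡3 (mod 29); (13|29)=+1, (3|29)=-1; sign (−1)^0·+1^0·-1^1 = -1.
(a,b)_31: α=3, u≡29; β=1, v≡29 (mod 31); (29|31)=-1, (29|31)=-1; sign (−1)^1·-1^1·-1^3 = -1.
Ram(336226, -29822) = {11, 13, 29, 31}; no ℚ_11-point on the conic.

[11, 13, 29, 31]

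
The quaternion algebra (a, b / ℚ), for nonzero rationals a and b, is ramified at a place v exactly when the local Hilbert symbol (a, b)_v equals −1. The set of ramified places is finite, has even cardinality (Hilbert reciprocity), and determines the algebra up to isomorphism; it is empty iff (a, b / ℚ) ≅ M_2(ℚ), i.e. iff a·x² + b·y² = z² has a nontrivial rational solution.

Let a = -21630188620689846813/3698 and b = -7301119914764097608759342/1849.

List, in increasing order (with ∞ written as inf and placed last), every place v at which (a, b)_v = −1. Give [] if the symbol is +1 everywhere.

(a, b) ≡ (-38874, -638) mod (ℚ^×)²; places V = {2, 3, 7, 11, 19, 29, 31, 43, ∞}.
(a,b)_∞: sgn(-38874)=−, sgn(-638)=−, so -1.
(a,b)_19: α=3, u≡11; β=4, v≡13 (mod 19); (11|19)=+1, (13|19)=-1; sign (−1)^0·+1^4·-1^3 = -1.
(a,b)_31: α=5, u≡17; β=6, v≡6 (mod 31); (17|31)=-1, (6|31)=-1; sign (−1)^0·-1^6·-1^5 = -1.
(a,b)_7: α=2, u≡1; β=6, v≡5 (mod 7); (1|7)=+1, (5|7)=-1; sign (−1)^0·+1^6·-1^2 = +1.
(a,b)_29: α=2, u≡19; β=3, v≡25 (mod 29); (19|29)=-1, (25|29)=+1; sign (−1)^0·-1^3·+1^2 = -1.
(a,b)_2: α=-1, β=1; u≡3, v≡1 (mod 8); ε(u)ε(v)=1·0, αω(v)=-1·0, βω(u)=1·1; sum ≡ 1  ⇒  -1.
(a,b)_11: α=1, u≡2; β=1, v≡7 (mod 11); (2|11)=-1, (7|11)=-1; sign (−1)^1·-1^1·-1^1 = -1.
(a,b)_3: α=5, u≡2; β=0, v≡1 (mod 3); (2|3)=-1, (1|3)=+1; sign (−1)^0·-1^0·+1^5 = +1.
(a,b)_43: α=-2, u≡11; β=-2, v≡19 (mod 43); (11|43)=+1, (19|43)=-1; sign (−1)^0·+1^-2·-1^-2 = +1.
Ram(-38874, -638) = {2, 11, 19, 29, 31, ∞}; no ℚ_2-point on the conic.

[2, 11, 19, 29, 31, inf]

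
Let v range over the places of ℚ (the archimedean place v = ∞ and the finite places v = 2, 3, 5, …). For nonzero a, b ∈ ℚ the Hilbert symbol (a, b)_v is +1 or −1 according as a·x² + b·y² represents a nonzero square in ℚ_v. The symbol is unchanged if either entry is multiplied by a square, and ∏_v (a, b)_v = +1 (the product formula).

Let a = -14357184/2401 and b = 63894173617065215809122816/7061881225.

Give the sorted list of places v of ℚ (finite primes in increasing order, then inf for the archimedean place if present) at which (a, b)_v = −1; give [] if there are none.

[2, 3, 37, 47]

Mod squares: a ≡ -224331, b ≡ 66871506. Check v ∈ {∞, 2, 3, 5, 7, 13, 17, 19, 29, 37, 43, 47}.
v=2: v_2(a)=6, v_2(b)=9; units ≡ 5, 1 (mod 8); ε·ε+αω+βω = 0·0+6·0+9·1 ≡ 1  ⇒  (a,b)_2 = -1.
v=47: a=47^1·(≡7), b=47^3·(≡21) mod 47; (7|47)=+1, (21|47)=+1; (−1)^{1·3·23}·(+1)^3·(+1)^1 = -1.
v=13: a=13^0·(≡9), b=13^1·(≡7) mod 13; (9|13)=+1, (7|13)=-1; (−1)^{0·1·6}·(+1)^1·(-1)^0 = +1.
v=19: a=19^0·(≡2), b=19^2·(≡13) mod 19; (2|19)=-1, (13|19)=-1; (−1)^{0·2·9}·(-1)^2·(-1)^0 = +1.
v=∞: -224331 < 0 and 66871506 > 0  ⇒  (a,b)_∞ = +1.
v=37: a=37^1·(≡31), b=37^3·(≡11) mod 37; (31|37)=-1, (11|37)=+1; (−1)^{1·3·18}·(-1)^3·(+1)^1 = -1.
v=7: a=7^-4·(≡5), b=7^-10·(≡2) mod 7; (5|7)=-1, (2|7)=+1; (−1)^{-4·-10·3}·(-1)^-10·(+1)^-4 = +1.
v=29: a=29^0·(≡16), b=29^1·(≡2) mod 29; (16|29)=+1, (2|29)=-1; (−1)^{0·1·14}·(+1)^1·(-1)^0 = +1.
v=5: a=5^0·(≡1), b=5^-2·(≡4) mod 5; (1|5)=+1, (4|5)=+1; (−1)^{0·-2·2}·(+1)^-2·(+1)^0 = +1.
v=17: a=17^0·(≡16), b=17^1·(≡7) mod 17; (16|17)=+1, (7|17)=-1; (−1)^{0·1·8}·(+1)^1·(-1)^0 = +1.
v=43: a=43^1·(≡42), b=43^4·(≡25) mod 43; (42|43)=-1, (25|43)=+1; (−1)^{1·4·21}·(-1)^4·(+1)^1 = +1.
v=3: a=3^1·(≡1), b=3^1·(≡1) mod 3; (1|3)=+1, (1|3)=+1; (−1)^{1·1·1}·(+1)^1·(+1)^1 = -1.
|Ram(-224331, 66871506)| = 4, even; anisotropic at {2, 3, 37, 47}.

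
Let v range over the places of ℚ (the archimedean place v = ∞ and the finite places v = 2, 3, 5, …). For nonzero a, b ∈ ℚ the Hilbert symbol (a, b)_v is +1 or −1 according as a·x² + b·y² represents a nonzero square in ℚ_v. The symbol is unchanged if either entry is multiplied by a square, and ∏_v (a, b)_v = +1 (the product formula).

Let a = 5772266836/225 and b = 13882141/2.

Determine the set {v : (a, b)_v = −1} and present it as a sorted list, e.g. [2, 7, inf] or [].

Mod squares: a ≡ 29450341, b ≡ 566618. Check v ∈ {∞, 2, 3, 5, 7, 13, 17, 19, 29, 31, 37, 41, 47}.
v=2: v_2(a)=2, v_2(b)=-1; units ≡ 5, 5 (mod 8); ε·ε+αω+βω = 0·0+2·1+-1·1 ≡ 1  ⇒  (a,b)_2 = -1.
v=3: a=3^-2·(≡1), b=3^0·(≡2) mod 3; (1|3)=+1, (2|3)=-1; (−1)^{-2·0·1}·(+1)^0·(-1)^-2 = +1.
v=29: a=29^1·(≡7), b=29^0·(≡22) mod 29; (7|29)=+1, (22|29)=+1; (−1)^{1·0·14}·(+1)^0·(+1)^1 = +1.
v=31: a=31^1·(≡20), b=31^1·(≡8) mod 31; (20|31)=+1, (8|31)=+1; (−1)^{1·1·15}·(+1)^1·(+1)^1 = -1.
v=19: a=19^0·(≡2), b=19^1·(≡16) mod 19; (2|19)=-1, (16|19)=+1; (−1)^{0·1·9}·(-1)^1·(+1)^0 = -1.
v=17: a=17^1·(≡7), b=17^0·(≡13) mod 17; (7|17)=-1, (13|17)=+1; (−1)^{1·0·8}·(-1)^0·(+1)^1 = +1.
v=5: a=5^-2·(≡4), b=5^0·(≡3) mod 5; (4|5)=+1, (3|5)=-1; (−1)^{-2·0·2}·(+1)^0·(-1)^-2 = +1.
v=7: a=7^2·(≡2), b=7^2·(≡6) mod 7; (2|7)=+1, (6|7)=-1; (−1)^{2·2·3}·(+1)^2·(-1)^2 = +1.
v=∞: 29450341 > 0 and 566618 > 0  ⇒  (a,b)_∞ = +1.
v=41: a=41^1·(≡27), b=41^0·(≡37) mod 41; (27|41)=-1, (37|41)=+1; (−1)^{1·0·20}·(-1)^0·(+1)^1 = +1.
v=47: a=47^1·(≡29), b=47^0·(≡40) mod 47; (29|47)=-1, (40|47)=-1; (−1)^{1·0·23}·(-1)^0·(-1)^1 = -1.
v=13: a=13^0·(≡6), b=13^1·(≡12) mod 13; (6|13)=-1, (12|13)=+1; (−1)^{0·1·6}·(-1)^1·(+1)^0 = -1.
v=37: a=37^0·(≡22), b=37^1·(≡25) mod 37; (22|37)=-1, (25|37)=+1; (−1)^{0·1·18}·(-1)^1·(+1)^0 = -1.
|Ram(29450341, 566618)| = 6, even; anisotropic at {2, 13, 19, 31, 37, 47}.

[2, 13, 19, 31, 37, 47]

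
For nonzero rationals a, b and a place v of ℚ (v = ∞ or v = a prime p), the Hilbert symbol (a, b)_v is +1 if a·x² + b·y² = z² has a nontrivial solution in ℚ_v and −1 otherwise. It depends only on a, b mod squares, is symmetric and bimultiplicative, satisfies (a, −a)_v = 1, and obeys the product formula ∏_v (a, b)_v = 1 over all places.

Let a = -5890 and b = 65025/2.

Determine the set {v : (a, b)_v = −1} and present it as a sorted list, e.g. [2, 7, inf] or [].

[5, 19]

Mod squares: a ≡ -5890, b ≡ 2. Check v ∈ {∞, 2, 3, 5, 17, 19, 31}.
v=3: a=3^0·(≡2), b=3^2·(≡2) mod 3; (2|3)=-1, (2|3)=-1; (−1)^{0·2·1}·(-1)^2·(-1)^0 = +1.
v=2: v_2(a)=1, v_2(b)=-1; units ≡ 7, 1 (mod 8); ε·ε+αω+βω = 1·0+1·0+-1·0 ≡ 0  ⇒  (a,b)_2 = +1.
v=31: a=31^1·(≡27), b=31^0·(≡9) mod 31; (27|31)=-1, (9|31)=+1; (−1)^{1·0·15}·(-1)^0·(+1)^1 = +1.
v=∞: -5890 < 0 and 2 > 0  ⇒  (a,b)_∞ = +1.
v=5: a=5^1·(≡2), b=5^2·(≡3) mod 5; (2|5)=-1, (3|5)=-1; (−1)^{1·2·2}·(-1)^2·(-1)^1 = -1.
v=19: a=19^1·(≡13), b=19^0·(≡13) mod 19; (13|19)=-1, (13|19)=-1; (−1)^{1·0·9}·(-1)^0·(-1)^1 = -1.
v=17: a=17^0·(≡9), b=17^2·(≡2) mod 17; (9|17)=+1, (2|17)=+1; (−1)^{0·2·8}·(+1)^2·(+1)^0 = +1.
|Ram(-5890, 2)| = 2, even; anisotropic at {5, 19}.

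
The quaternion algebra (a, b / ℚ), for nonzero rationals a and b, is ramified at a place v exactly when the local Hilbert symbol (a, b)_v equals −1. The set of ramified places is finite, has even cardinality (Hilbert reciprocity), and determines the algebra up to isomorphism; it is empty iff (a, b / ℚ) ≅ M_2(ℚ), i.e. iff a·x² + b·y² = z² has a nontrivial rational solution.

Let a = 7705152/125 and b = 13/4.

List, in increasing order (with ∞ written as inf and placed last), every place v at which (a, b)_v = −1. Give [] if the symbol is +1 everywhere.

[5, 7]

Mod squares: a ≡ 1365, b ≡ 13. Check v ∈ {∞, 2, 3, 5, 7, 13}.
v=7: a=7^3·(≡6), b=7^0·(≡5) mod 7; (6|7)=-1, (5|7)=-1; (−1)^{3·0·3}·(-1)^0·(-1)^3 = -1.
v=3: a=3^3·(≡2), b=3^0·(≡1) mod 3; (2|3)=-1, (1|3)=+1; (−1)^{3·0·1}·(-1)^0·(+1)^3 = +1.
v=13: a=13^1·(≡1), b=13^1·(≡10) mod 13; (1|13)=+1, (10|13)=+1; (−1)^{1·1·6}·(+1)^1·(+1)^1 = +1.
v=2: v_2(a)=6, v_2(b)=-2; units ≡ 5, 5 (mod 8); ε·ε+αω+βω = 0·0+6·1+-2·1 ≡ 0  ⇒  (a,b)_2 = +1.
v=∞: 1365 > 0 and 13 > 0  ⇒  (a,b)_∞ = +1.
v=5: a=5^-3·(≡2), b=5^0·(≡2) mod 5; (2|5)=-1, (2|5)=-1; (−1)^{-3·0·2}·(-1)^0·(-1)^-3 = -1.
Ram(1365, 13) = {5, 7}; no ℚ_5-point on the conic.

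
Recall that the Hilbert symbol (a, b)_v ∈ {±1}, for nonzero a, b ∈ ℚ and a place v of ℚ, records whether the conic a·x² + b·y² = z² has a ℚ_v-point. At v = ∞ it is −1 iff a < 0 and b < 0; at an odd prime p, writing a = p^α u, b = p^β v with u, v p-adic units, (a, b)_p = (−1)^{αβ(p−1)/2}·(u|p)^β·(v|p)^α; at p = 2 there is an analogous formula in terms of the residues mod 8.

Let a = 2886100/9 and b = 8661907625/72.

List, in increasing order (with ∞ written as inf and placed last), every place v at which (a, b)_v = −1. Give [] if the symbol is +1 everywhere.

[2, 31]

Mod squares: a ≡ 589, b ≡ 5890. Check v ∈ {∞, 2, 3, 5, 7, 19, 31}.
v=5: a=5^2·(≡1), b=5^3·(≡3) mod 5; (1|5)=+1, (3|5)=-1; (−1)^{2·3·2}·(+1)^3·(-1)^2 = +1.
v=2: v_2(a)=2, v_2(b)=-3; units ≡ 5, 1 (mod 8); ε·ε+αω+βω = 0·0+2·0+-3·1 ≡ 1  ⇒  (a,b)_2 = -1.
v=3: a=3^-2·(≡1), b=3^-2·(≡1) mod 3; (1|3)=+1, (1|3)=+1; (−1)^{-2·-2·1}·(+1)^-2·(+1)^-2 = +1.
v=∞: 589 > 0 and 5890 > 0  ⇒  (a,b)_∞ = +1.
v=19: a=19^1·(≡10), b=19^1·(≡5) mod 19; (10|19)=-1, (5|19)=+1; (−1)^{1·1·9}·(-1)^1·(+1)^1 = +1.
v=31: a=31^1·(≡18), b=31^1·(≡20) mod 31; (18|31)=+1, (20|31)=+1; (−1)^{1·1·15}·(+1)^1·(+1)^1 = -1.
v=7: a=7^2·(≡1), b=7^6·(≡3) mod 7; (1|7)=+1, (3|7)=-1; (−1)^{2·6·3}·(+1)^6·(-1)^2 = +1.
Ram(589, 5890) = {2, 31}; no ℚ_2-point on the conic.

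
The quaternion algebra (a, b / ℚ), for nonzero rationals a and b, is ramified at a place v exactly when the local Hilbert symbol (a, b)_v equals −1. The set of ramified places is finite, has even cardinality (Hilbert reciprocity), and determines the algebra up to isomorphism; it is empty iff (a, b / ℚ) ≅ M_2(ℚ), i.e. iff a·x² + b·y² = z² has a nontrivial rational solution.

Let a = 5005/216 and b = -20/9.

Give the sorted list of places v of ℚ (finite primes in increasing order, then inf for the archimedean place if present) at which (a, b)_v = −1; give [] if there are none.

[11, 13]

(a, b) ≡ (30030, -5) mod (ℚ^×)²; places V = {2, 3, 5, 7, 11, 13, ∞}.
(a,b)_∞: sgn(30030)=+, sgn(-5)=−, so +1.
(a,b)_7: α=1, u≡6; β=0, v≡4 (mod 7); (6|7)=-1, (4|7)=+1; sign (−1)^0·-1^0·+1^1 = +1.
(a,b)_13: α=1, u≡1; β=0, v≡5 (mod 13); (1|13)=+1, (5|13)=-1; sign (−1)^0·+1^0·-1^1 = -1.
(a,b)_11: α=1, u≡10; β=0, v≡10 (mod 11); (10|11)=-1, (10|11)=-1; sign (−1)^0·-1^0·-1^1 = -1.
(a,b)_5: α=1, u≡1; β=1, v≡4 (mod 5); (1|5)=+1, (4|5)=+1; sign (−1)^0·+1^1·+1^1 = +1.
(a,b)_3: α=-3, u≡2; β=-2, v≡1 (mod 3); (2|3)=-1, (1|3)=+1; sign (−1)^0·-1^-2·+1^-3 = +1.
(a,b)_2: α=-3, β=2; u≡7, v≡3 (mod 8); ε(u)ε(v)=1·1, αω(v)=-3·1, βω(u)=2·0; sum ≡ 0  ⇒  +1.
Ram(30030, -5) = {11, 13}; no ℚ_11-point on the conic.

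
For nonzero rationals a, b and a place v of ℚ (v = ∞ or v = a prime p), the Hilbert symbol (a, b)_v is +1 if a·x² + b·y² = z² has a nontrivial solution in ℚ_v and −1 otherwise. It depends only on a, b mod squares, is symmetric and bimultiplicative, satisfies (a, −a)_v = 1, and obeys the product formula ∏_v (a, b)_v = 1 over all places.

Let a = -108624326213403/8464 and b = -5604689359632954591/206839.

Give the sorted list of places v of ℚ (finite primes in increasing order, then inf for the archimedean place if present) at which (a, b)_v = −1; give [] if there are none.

[23, inf]

Mod squares: a ≡ -16523, b ≡ -496961. Check v ∈ {∞, 2, 3, 7, 11, 13, 17, 23, 31, 41}.
v=3: a=3^8·(≡1), b=3^12·(≡1) mod 3; (1|3)=+1, (1|3)=+1; (−1)^{8·12·1}·(+1)^12·(+1)^8 = +1.
v=23: a=23^-2·(≡20), b=23^-3·(≡18) mod 23; (20|23)=-1, (18|23)=+1; (−1)^{-2·-3·11}·(-1)^-3·(+1)^-2 = -1.
v=17: a=17^0·(≡2), b=17^-1·(≡5) mod 17; (2|17)=+1, (5|17)=-1; (−1)^{0·-1·8}·(+1)^-1·(-1)^0 = +1.
v=31: a=31^1·(≡14), b=31^1·(≡26) mod 31; (14|31)=+1, (26|31)=-1; (−1)^{1·1·15}·(+1)^1·(-1)^1 = +1.
v=7: a=7^2·(≡2), b=7^4·(≡2) mod 7; (2|7)=+1, (2|7)=+1; (−1)^{2·4·3}·(+1)^4·(+1)^2 = +1.
v=41: a=41^1·(≡19), b=41^1·(≡24) mod 41; (19|41)=-1, (24|41)=-1; (−1)^{1·1·20}·(-1)^1·(-1)^1 = +1.
v=13: a=13^3·(≡1), b=13^4·(≡12) mod 13; (1|13)=+1, (12|13)=+1; (−1)^{3·4·6}·(+1)^4·(+1)^3 = +1.
v=2: v_2(a)=-4, v_2(b)=0; units ≡ 5, 7 (mod 8); ε·ε+αω+βω = 0·1+-4·0+0·1 ≡ 0  ⇒  (a,b)_2 = +1.
v=11: a=11^2·(≡2), b=11^2·(≡8) mod 11; (2|11)=-1, (8|11)=-1; (−1)^{2·2·5}·(-1)^2·(-1)^2 = +1.
v=∞: -16523 < 0 and -496961 < 0  ⇒  (a,b)_∞ = -1.
Ram(-16523, -496961) = {23, ∞}; no ℚ_23-point on the conic.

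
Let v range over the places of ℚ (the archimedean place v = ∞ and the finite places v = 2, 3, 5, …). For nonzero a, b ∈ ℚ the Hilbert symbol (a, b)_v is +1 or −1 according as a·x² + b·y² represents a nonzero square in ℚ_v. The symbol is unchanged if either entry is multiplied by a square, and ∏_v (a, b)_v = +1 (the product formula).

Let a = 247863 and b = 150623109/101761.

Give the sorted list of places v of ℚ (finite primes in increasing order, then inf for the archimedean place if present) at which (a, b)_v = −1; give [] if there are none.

[3, 7, 11, 37]

Mod squares: a ≡ 247863, b ≡ 2021. Check v ∈ {∞, 2, 3, 7, 11, 13, 29, 37, 43, 47}.
v=43: a=43^0·(≡11), b=43^1·(≡41) mod 43; (11|43)=+1, (41|43)=+1; (−1)^{0·1·21}·(+1)^1·(+1)^0 = +1.
v=47: a=47^0·(≡32), b=47^1·(≡40) mod 47; (32|47)=+1, (40|47)=-1; (−1)^{0·1·23}·(+1)^1·(-1)^0 = +1.
v=2: v_2(a)=0, v_2(b)=0; units ≡ 7, 5 (mod 8); ε·ε+αω+βω = 1·0+0·1+0·0 ≡ 0  ⇒  (a,b)_2 = +1.
v=37: a=37^1·(≡2), b=37^0·(≡23) mod 37; (2|37)=-1, (23|37)=-1; (−1)^{1·0·18}·(-1)^0·(-1)^1 = -1.
v=∞: 247863 > 0 and 2021 > 0  ⇒  (a,b)_∞ = +1.
v=7: a=7^1·(≡3), b=7^2·(≡5) mod 7; (3|7)=-1, (5|7)=-1; (−1)^{1·2·3}·(-1)^2·(-1)^1 = -1.
v=3: a=3^1·(≡1), b=3^2·(≡2) mod 3; (1|3)=+1, (2|3)=-1; (−1)^{1·2·1}·(+1)^2·(-1)^1 = -1.
v=29: a=29^1·(≡21), b=29^-2·(≡25) mod 29; (21|29)=-1, (25|29)=+1; (−1)^{1·-2·14}·(-1)^-2·(+1)^1 = +1.
v=13: a=13^0·(≡5), b=13^2·(≡2) mod 13; (5|13)=-1, (2|13)=-1; (−1)^{0·2·6}·(-1)^2·(-1)^0 = +1.
v=11: a=11^1·(≡5), b=11^-2·(≡2) mod 11; (5|11)=+1, (2|11)=-1; (−1)^{1·-2·5}·(+1)^-2·(-1)^1 = -1.
|Ram(247863, 2021)| = 4, even; anisotropic at {3, 7, 11, 37}.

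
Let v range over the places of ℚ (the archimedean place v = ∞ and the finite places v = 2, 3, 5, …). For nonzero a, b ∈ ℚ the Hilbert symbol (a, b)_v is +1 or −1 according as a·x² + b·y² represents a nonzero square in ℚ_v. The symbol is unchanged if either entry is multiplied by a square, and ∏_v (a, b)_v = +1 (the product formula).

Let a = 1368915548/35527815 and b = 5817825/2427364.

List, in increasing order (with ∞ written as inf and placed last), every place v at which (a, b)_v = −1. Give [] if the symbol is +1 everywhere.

Mod squares: a ≡ 2145, b ≡ 17. Check v ∈ {∞, 2, 3, 5, 7, 11, 13, 17, 19, 41}.
v=41: a=41^0·(≡15), b=41^-2·(≡19) mod 41; (15|41)=-1, (19|41)=-1; (−1)^{0·-2·20}·(-1)^-2·(-1)^0 = +1.
v=7: a=7^2·(≡3), b=7^0·(≡3) mod 7; (3|7)=-1, (3|7)=-1; (−1)^{2·0·3}·(-1)^0·(-1)^2 = +1.
v=11: a=11^1·(≡10), b=11^0·(≡7) mod 11; (10|11)=-1, (7|11)=-1; (−1)^{1·0·5}·(-1)^0·(-1)^1 = -1.
v=5: a=5^-1·(≡1), b=5^2·(≡2) mod 5; (1|5)=+1, (2|5)=-1; (−1)^{-1·2·2}·(+1)^2·(-1)^-1 = -1.
v=19: a=19^-2·(≡1), b=19^-2·(≡16) mod 19; (1|19)=+1, (16|19)=+1; (−1)^{-2·-2·9}·(+1)^-2·(+1)^-2 = +1.
v=∞: 2145 > 0 and 17 > 0  ⇒  (a,b)_∞ = +1.
v=13: a=13^3·(≡3), b=13^2·(≡10) mod 13; (3|13)=+1, (10|13)=+1; (−1)^{3·2·6}·(+1)^2·(+1)^3 = +1.
v=3: a=3^-9·(≡1), b=3^4·(≡2) mod 3; (1|3)=+1, (2|3)=-1; (−1)^{-9·4·1}·(+1)^4·(-1)^-9 = -1.
v=17: a=17^2·(≡7), b=17^1·(≡16) mod 17; (7|17)=-1, (16|17)=+1; (−1)^{2·1·8}·(-1)^1·(+1)^2 = -1.
v=2: v_2(a)=2, v_2(b)=-2; units ≡ 1, 1 (mod 8); ε·ε+αω+βω = 0·0+2·0+-2·0 ≡ 0  ⇒  (a,b)_2 = +1.
Ram(2145, 17) = {3, 5, 11, 17}; no ℚ_3-point on the conic.

[3, 5, 11, 17]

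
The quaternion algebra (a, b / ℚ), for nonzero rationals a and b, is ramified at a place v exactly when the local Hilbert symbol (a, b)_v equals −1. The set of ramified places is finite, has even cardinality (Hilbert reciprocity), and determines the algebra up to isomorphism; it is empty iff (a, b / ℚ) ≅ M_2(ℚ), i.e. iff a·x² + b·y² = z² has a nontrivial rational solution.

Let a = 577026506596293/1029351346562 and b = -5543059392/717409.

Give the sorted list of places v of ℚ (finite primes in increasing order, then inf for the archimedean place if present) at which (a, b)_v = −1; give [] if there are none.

Mod squares: a ≡ 26, b ≡ -703. Check v ∈ {∞, 2, 3, 7, 11, 13, 19, 37}.
v=11: a=11^-8·(≡1), b=11^-4·(≡4) mod 11; (1|11)=+1, (4|11)=+1; (−1)^{-8·-4·5}·(+1)^-4·(+1)^-8 = +1.
v=19: a=19^2·(≡6), b=19^1·(≡5) mod 19; (6|19)=+1, (5|19)=+1; (−1)^{2·1·9}·(+1)^1·(+1)^2 = +1.
v=13: a=13^3·(≡11), b=13^2·(≡10) mod 13; (11|13)=-1, (10|13)=+1; (−1)^{3·2·6}·(-1)^2·(+1)^3 = +1.
v=3: a=3^12·(≡2), b=3^6·(≡2) mod 3; (2|3)=-1, (2|3)=-1; (−1)^{12·6·1}·(-1)^6·(-1)^12 = +1.
v=7: a=7^-4·(≡3), b=7^-2·(≡1) mod 7; (3|7)=-1, (1|7)=+1; (−1)^{-4·-2·3}·(-1)^-2·(+1)^-4 = +1.
v=∞: 26 > 0 and -703 < 0  ⇒  (a,b)_∞ = +1.
v=37: a=37^2·(≡25), b=37^1·(≡18) mod 37; (25|37)=+1, (18|37)=-1; (−1)^{2·1·18}·(+1)^1·(-1)^2 = +1.
v=2: v_2(a)=-1, v_2(b)=6; units ≡ 5, 1 (mod 8); ε·ε+αω+βω = 0·0+-1·0+6·1 ≡ 0  ⇒  (a,b)_2 = +1.
Ram(a, b) = ∅: the form 26·x² + -703·y² − z² is isotropic over every ℚ_v, so by Hasse–Minkowski it is isotropic over ℚ.

[]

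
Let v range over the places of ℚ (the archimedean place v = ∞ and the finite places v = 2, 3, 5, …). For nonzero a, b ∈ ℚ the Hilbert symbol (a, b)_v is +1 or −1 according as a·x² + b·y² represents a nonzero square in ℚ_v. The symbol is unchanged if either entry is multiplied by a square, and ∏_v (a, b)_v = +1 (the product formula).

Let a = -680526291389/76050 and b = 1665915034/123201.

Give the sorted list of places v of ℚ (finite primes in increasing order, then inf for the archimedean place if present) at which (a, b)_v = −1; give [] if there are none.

[19, 41]

Mod squares: a ≡ -33028042, b ≡ 40426. Check v ∈ {∞, 2, 3, 5, 7, 13, 17, 19, 29, 41, 43}.
v=43: a=43^1·(≡25), b=43^0·(≡15) mod 43; (25|43)=+1, (15|43)=+1; (−1)^{1·0·21}·(+1)^0·(+1)^1 = +1.
v=13: a=13^-2·(≡7), b=13^-2·(≡4) mod 13; (7|13)=-1, (4|13)=+1; (−1)^{-2·-2·6}·(-1)^-2·(+1)^-2 = +1.
v=7: a=7^2·(≡4), b=7^2·(≡1) mod 7; (4|7)=+1, (1|7)=+1; (−1)^{2·2·3}·(+1)^2·(+1)^2 = +1.
v=5: a=5^-2·(≡3), b=5^0·(≡4) mod 5; (3|5)=-1, (4|5)=+1; (−1)^{-2·0·2}·(-1)^0·(+1)^-2 = +1.
v=41: a=41^1·(≡14), b=41^1·(≡39) mod 41; (14|41)=-1, (39|41)=+1; (−1)^{1·1·20}·(-1)^1·(+1)^1 = -1.
v=29: a=29^3·(≡11), b=29^3·(≡27) mod 29; (11|29)=-1, (27|29)=-1; (−1)^{3·3·14}·(-1)^3·(-1)^3 = +1.
v=17: a=17^1·(≡2), b=17^1·(≡16) mod 17; (2|17)=+1, (16|17)=+1; (−1)^{1·1·8}·(+1)^1·(+1)^1 = +1.
v=2: v_2(a)=-1, v_2(b)=1; units ≡ 3, 5 (mod 8); ε·ε+αω+βω = 1·0+-1·1+1·1 ≡ 0  ⇒  (a,b)_2 = +1.
v=3: a=3^-2·(≡2), b=3^-6·(≡1) mod 3; (2|3)=-1, (1|3)=+1; (−1)^{-2·-6·1}·(-1)^-6·(+1)^-2 = +1.
v=19: a=19^1·(≡7), b=19^0·(≡10) mod 19; (7|19)=+1, (10|19)=-1; (−1)^{1·0·9}·(+1)^0·(-1)^1 = -1.
v=∞: -33028042 < 0 and 40426 > 0  ⇒  (a,b)_∞ = +1.
(-33028042, 40426 / ℚ) ramifies at {19, 41}: a division algebra.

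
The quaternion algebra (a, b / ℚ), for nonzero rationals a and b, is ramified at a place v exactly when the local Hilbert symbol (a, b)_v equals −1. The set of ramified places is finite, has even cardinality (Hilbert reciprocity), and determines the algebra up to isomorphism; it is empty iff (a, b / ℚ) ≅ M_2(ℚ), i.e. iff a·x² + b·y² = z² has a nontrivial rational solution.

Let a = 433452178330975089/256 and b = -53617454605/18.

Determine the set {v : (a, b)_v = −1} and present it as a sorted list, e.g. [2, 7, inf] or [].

(a, b) ≡ (21489, -2090) mod (ℚ^×)²; places V = {2, 3, 5, 11, 13, 19, 29, ∞}.
(a,b)_19: α=5, u≡3; β=3, v≡1 (mod 19); (3|19)=-1, (1|19)=+1; sign (−1)^1·-1^3·+1^5 = +1.
(a,b)_∞: sgn(21489)=+, sgn(-2090)=−, so +1.
(a,b)_5: α=0, u≡4; β=1, v≡3 (mod 5); (4|5)=+1, (3|5)=-1; sign (−1)^0·+1^1·-1^0 = +1.
(a,b)_29: α=3, u≡25; β=2, v≡2 (mod 29); (25|29)=+1, (2|29)=-1; sign (−1)^0·+1^2·-1^3 = -1.
(a,b)_11: α=2, u≡10; β=1, v≡7 (mod 11); (10|11)=-1, (7|11)=-1; sign (−1)^0·-1^1·-1^2 = -1.
(a,b)_3: α=3, u≡2; β=-2, v≡1 (mod 3); (2|3)=-1, (1|3)=+1; sign (−1)^0·-1^-2·+1^3 = +1.
(a,b)_2: α=-8, β=-1; u≡1, v≡3 (mod 8); ε(u)ε(v)=0·1, αω(v)=-8·1, βω(u)=-1·0; sum ≡ 0  ⇒  +1.
(a,b)_13: α=3, u≡11; β=2, v≡1 (mod 13); (11|13)=-1, (1|13)=+1; sign (−1)^0·-1^2·+1^3 = +1.
|Ram(21489, -2090)| = 2, even; anisotropic at {11, 29}.

[11, 29]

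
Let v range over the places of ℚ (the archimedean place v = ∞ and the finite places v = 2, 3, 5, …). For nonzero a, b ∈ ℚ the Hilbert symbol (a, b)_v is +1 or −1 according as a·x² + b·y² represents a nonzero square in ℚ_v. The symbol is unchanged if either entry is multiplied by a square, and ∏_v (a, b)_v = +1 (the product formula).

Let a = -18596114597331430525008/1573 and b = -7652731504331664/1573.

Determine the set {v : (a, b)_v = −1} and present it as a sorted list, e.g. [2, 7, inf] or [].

[2, 3, 13, inf]

Mod squares: a ≡ -31589961, b ≡ -13. Check v ∈ {∞, 2, 3, 11, 13, 17, 29, 31, 53}.
v=3: a=3^7·(≡1), b=3^6·(≡2) mod 3; (1|3)=+1, (2|3)=-1; (−1)^{7·6·1}·(+1)^6·(-1)^7 = -1.
v=31: a=31^3·(≡25), b=31^2·(≡16) mod 31; (25|31)=+1, (16|31)=+1; (−1)^{3·2·15}·(+1)^2·(+1)^3 = +1.
v=53: a=53^3·(≡28), b=53^2·(≡7) mod 53; (28|53)=+1, (7|53)=+1; (−1)^{3·2·26}·(+1)^2·(+1)^3 = +1.
v=∞: -31589961 < 0 and -13 < 0  ⇒  (a,b)_∞ = -1.
v=29: a=29^3·(≡26), b=29^2·(≡7) mod 29; (26|29)=-1, (7|29)=+1; (−1)^{3·2·14}·(-1)^2·(+1)^3 = +1.
v=13: a=13^-1·(≡5), b=13^-1·(≡4) mod 13; (5|13)=-1, (4|13)=+1; (−1)^{-1·-1·6}·(-1)^-1·(+1)^-1 = -1.
v=2: v_2(a)=4, v_2(b)=4; units ≡ 7, 3 (mod 8); ε·ε+αω+βω = 1·1+4·1+4·0 ≡ 1  ⇒  (a,b)_2 = -1.
v=17: a=17^3·(≡3), b=17^2·(≡4) mod 17; (3|17)=-1, (4|17)=+1; (−1)^{3·2·8}·(-1)^2·(+1)^3 = +1.
v=11: a=11^-2·(≡3), b=11^-2·(≡4) mod 11; (3|11)=+1, (4|11)=+1; (−1)^{-2·-2·5}·(+1)^-2·(+1)^-2 = +1.
(-31589961, -13 / ℚ) ramifies at {2, 3, 13, ∞}: a division algebra.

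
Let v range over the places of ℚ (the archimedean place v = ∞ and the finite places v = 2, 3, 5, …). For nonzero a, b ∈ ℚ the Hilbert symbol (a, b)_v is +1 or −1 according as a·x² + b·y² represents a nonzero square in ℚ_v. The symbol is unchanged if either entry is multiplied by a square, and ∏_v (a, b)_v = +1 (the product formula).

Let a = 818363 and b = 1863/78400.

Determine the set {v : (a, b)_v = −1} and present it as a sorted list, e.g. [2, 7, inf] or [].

[2, 17]

(a, b) ≡ (1547, 23) mod (ℚ^×)²; places V = {2, 3, 5, 7, 13, 17, 23, ∞}.
(a,b)_2: α=0, β=-6; u≡3, v≡7 (mod 8); ε(u)ε(v)=1·1, αω(v)=0·0, βω(u)=-6·1; sum ≡ 1  ⇒  -1.
(a,b)_7: α=1, u≡2; β=-2, v≡2 (mod 7); (2|7)=+1, (2|7)=+1; sign (−1)^0·+1^-2·+1^1 = +1.
(a,b)_5: α=0, u≡3; β=-2, v≡3 (mod 5); (3|5)=-1, (3|5)=-1; sign (−1)^0·-1^-2·-1^0 = +1.
(a,b)_3: α=0, u≡2; β=4, v≡2 (mod 3); (2|3)=-1, (2|3)=-1; sign (−1)^0·-1^4·-1^0 = +1.
(a,b)_∞: sgn(1547)=+, sgn(23)=+, so +1.
(a,b)_23: α=2, u≡6; β=1, v≡18 (mod 23); (6|23)=+1, (18|23)=+1; sign (−1)^0·+1^1·+1^2 = +1.
(a,b)_13: α=1, u≡5; β=0, v≡3 (mod 13); (5|13)=-1, (3|13)=+1; sign (−1)^0·-1^0·+1^1 = +1.
(a,b)_17: α=1, u≡12; β=0, v≡6 (mod 17); (12|17)=-1, (6|17)=-1; sign (−1)^0·-1^0·-1^1 = -1.
Ram(1547, 23) = {2, 17}; no ℚ_2-point on the conic.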